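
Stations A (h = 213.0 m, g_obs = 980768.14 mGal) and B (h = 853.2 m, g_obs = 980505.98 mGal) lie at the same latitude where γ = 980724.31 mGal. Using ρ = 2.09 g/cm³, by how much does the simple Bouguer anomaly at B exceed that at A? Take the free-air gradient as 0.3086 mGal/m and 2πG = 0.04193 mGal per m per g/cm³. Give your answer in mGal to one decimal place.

Δg_SB(A) = 980768.14 − 980724.31 + 0.3086×213.0 − 0.04193×2.09×213.0 = 90.90 mGal
Δg_SB(B) = 980505.98 − 980724.31 + 0.3086×853.2 − 0.04193×2.09×853.2 = -29.80 mGal
Difference = -29.80 − (90.90) = -120.70 mGal

-120.7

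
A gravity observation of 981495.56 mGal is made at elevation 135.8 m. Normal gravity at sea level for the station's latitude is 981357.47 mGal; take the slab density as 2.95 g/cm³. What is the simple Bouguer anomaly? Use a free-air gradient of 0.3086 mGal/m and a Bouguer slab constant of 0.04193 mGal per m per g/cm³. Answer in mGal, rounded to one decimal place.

163.2

Free-air correction = 0.3086 × 135.8 = 41.91 mGal
Free-air anomaly = 981495.56 − 981357.47 + (41.91) = 180.00 mGal
Bouguer slab correction = 0.04193 × 2.95 × 135.8 = 16.80 mGal
Simple Bouguer anomaly = 180.00 − (16.80) = 163.20 mGal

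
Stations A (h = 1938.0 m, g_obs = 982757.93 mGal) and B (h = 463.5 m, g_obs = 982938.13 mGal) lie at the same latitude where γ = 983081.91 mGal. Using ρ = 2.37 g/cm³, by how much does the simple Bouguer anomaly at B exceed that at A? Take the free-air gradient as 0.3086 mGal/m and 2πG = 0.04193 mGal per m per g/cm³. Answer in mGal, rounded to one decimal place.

Δg_SB(A) = 982757.93 − 983081.91 + 0.3086×1938.0 − 0.04193×2.37×1938.0 = 81.50 mGal
Δg_SB(B) = 982938.13 − 983081.91 + 0.3086×463.5 − 0.04193×2.37×463.5 = -46.80 mGal
Difference = -46.80 − (81.50) = -128.30 mGal

-128.3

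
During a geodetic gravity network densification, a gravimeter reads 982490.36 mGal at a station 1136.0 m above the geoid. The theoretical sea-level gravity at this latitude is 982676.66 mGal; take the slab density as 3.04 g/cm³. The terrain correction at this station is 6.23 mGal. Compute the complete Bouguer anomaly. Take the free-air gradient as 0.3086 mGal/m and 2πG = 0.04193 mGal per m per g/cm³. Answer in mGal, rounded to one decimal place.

25.7

Free-air correction = 0.3086 × 1136.0 = 350.57 mGal
Free-air anomaly = 982490.36 − 982676.66 + (350.57) = 164.27 mGal
Bouguer slab correction = 0.04193 × 3.04 × 1136.0 = 144.80 mGal
Simple Bouguer anomaly = 164.27 − (144.80) = 19.47 mGal
Complete Bouguer anomaly = 19.47 + 6.23 = 25.70 mGal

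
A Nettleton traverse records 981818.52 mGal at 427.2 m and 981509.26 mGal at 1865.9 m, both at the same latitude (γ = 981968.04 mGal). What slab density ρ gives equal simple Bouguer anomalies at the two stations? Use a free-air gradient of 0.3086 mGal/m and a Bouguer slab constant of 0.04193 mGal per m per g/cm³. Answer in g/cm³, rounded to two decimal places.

Δg_obs = 981509.26 − 981818.52 = -309.26 mGal over Δh = 1865.9 − 427.2 = 1438.7 m
Equal Bouguer anomalies ⇒ Δg_obs + (0.3086 − 0.04193ρ)·Δh = 0
0.3086 − 0.04193ρ = −Δg_obs/Δh = 0.21496
ρ = (0.3086 − 0.21496) / 0.04193 = 2.23 g/cm³

2.23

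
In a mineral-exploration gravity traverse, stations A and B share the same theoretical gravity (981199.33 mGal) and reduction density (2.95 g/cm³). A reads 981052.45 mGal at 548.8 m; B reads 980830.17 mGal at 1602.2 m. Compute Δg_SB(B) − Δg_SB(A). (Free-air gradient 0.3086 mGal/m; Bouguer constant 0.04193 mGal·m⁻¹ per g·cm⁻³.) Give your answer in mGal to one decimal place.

Δg_SB(A) = 981052.45 − 981199.33 + 0.3086×548.8 − 0.04193×2.95×548.8 = -45.40 mGal
Δg_SB(B) = 980830.17 − 981199.33 + 0.3086×1602.2 − 0.04193×2.95×1602.2 = -72.90 mGal
Difference = -72.90 − (-45.40) = -27.50 mGal

-27.5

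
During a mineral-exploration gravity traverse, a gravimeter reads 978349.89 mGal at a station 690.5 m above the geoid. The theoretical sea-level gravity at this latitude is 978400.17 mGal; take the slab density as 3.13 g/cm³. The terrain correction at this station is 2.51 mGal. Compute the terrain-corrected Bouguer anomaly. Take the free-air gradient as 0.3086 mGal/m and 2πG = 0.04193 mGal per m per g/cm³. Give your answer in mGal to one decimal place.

74.7

Free-air correction = 0.3086 × 690.5 = 213.09 mGal
Free-air anomaly = 978349.89 − 978400.17 + (213.09) = 162.81 mGal
Bouguer slab correction = 0.04193 × 3.13 × 690.5 = 90.62 mGal
Simple Bouguer anomaly = 162.81 − (90.62) = 72.19 mGal
Complete Bouguer anomaly = 72.19 + 2.51 = 74.70 mGal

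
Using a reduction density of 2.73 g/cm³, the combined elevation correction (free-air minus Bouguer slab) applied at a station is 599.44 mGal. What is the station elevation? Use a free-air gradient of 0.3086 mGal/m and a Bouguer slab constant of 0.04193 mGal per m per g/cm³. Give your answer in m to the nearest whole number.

Combined gradient = 0.3086 − 0.04193 × 2.73 = 0.1941311 mGal/m
h = 599.44 / 0.1941311 = 3087.81 m

3088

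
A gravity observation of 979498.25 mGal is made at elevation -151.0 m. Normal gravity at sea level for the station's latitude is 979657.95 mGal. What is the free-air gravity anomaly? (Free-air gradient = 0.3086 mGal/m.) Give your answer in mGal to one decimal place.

Free-air correction = 0.3086 × -151.0 = -46.60 mGal
Free-air anomaly = 979498.25 − 979657.95 + (-46.60) = -206.30 mGal

-206.3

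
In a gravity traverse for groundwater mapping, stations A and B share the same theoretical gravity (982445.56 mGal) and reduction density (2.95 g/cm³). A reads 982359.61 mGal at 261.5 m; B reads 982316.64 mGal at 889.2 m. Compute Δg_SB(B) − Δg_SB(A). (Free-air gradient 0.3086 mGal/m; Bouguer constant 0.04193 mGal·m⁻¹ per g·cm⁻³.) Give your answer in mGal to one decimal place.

73.1

Δg_SB(A) = 982359.61 − 982445.56 + 0.3086×261.5 − 0.04193×2.95×261.5 = -37.60 mGal
Δg_SB(B) = 982316.64 − 982445.56 + 0.3086×889.2 − 0.04193×2.95×889.2 = 35.50 mGal
Difference = 35.50 − (-37.60) = 73.10 mGal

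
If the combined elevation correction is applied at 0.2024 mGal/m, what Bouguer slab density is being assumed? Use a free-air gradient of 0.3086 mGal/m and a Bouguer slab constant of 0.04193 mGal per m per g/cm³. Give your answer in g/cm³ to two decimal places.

0.2024 = 0.3086 − 0.04193 × ρ
ρ = (0.3086 − 0.2024) / 0.04193 = 2.53 g/cm³

2.53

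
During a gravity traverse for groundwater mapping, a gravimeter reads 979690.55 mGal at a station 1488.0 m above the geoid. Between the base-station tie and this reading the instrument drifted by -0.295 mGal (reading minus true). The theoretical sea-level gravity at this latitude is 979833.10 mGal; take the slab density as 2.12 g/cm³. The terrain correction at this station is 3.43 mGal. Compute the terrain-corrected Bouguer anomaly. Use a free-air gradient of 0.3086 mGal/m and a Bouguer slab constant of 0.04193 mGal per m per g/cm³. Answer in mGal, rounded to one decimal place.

188.1

Drift-corrected reading = 979690.55 − (-0.295) = 979690.845 mGal
Free-air correction = 0.3086 × 1488.0 = 459.20 mGal
Free-air anomaly = 979690.845 − 979833.10 + (459.20) = 316.945 mGal
Bouguer slab correction = 0.04193 × 2.12 × 1488.0 = 132.27 mGal
Simple Bouguer anomaly = 316.945 − (132.27) = 184.675 mGal
Complete Bouguer anomaly = 184.675 + 3.43 = 188.105 mGal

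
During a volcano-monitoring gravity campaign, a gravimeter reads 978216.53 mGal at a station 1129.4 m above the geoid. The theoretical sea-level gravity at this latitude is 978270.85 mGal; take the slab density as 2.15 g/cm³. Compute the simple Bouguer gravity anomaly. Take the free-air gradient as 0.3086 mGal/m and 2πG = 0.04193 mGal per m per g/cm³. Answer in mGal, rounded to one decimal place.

192.4

Free-air correction = 0.3086 × 1129.4 = 348.53 mGal
Free-air anomaly = 978216.53 − 978270.85 + (348.53) = 294.21 mGal
Bouguer slab correction = 0.04193 × 2.15 × 1129.4 = 101.81 mGal
Simple Bouguer anomaly = 294.21 − (101.81) = 192.40 mGal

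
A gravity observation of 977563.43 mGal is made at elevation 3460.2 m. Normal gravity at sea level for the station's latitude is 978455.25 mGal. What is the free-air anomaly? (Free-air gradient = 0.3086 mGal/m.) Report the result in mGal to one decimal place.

176.0

Free-air correction = 0.3086 × 3460.2 = 1067.82 mGal
Free-air anomaly = 977563.43 − 978455.25 + (1067.82) = 176.00 mGal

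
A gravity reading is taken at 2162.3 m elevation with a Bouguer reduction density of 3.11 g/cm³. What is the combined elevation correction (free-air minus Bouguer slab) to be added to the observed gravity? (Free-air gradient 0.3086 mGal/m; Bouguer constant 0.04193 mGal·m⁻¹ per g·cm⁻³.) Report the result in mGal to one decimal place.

385.3

Combined gradient = 0.3086 − 0.04193 × 3.11 = 0.1781977 mGal/m
Combined elevation correction = 0.1781977 × 2162.3 = 385.3 mGal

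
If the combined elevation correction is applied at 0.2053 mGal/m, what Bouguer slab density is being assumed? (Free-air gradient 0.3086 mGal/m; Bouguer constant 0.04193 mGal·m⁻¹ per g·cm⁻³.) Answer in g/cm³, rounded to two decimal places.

2.46

0.2053 = 0.3086 − 0.04193 × ρ
ρ = (0.3086 − 0.2053) / 0.04193 = 2.46 g/cm³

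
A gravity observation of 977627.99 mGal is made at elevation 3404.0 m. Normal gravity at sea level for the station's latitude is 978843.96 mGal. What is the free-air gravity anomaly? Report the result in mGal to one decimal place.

-165.5

Free-air correction = 0.3086 × 3404.0 = 1050.47 mGal
Free-air anomaly = 977627.99 − 978843.96 + (1050.47) = -165.50 mGal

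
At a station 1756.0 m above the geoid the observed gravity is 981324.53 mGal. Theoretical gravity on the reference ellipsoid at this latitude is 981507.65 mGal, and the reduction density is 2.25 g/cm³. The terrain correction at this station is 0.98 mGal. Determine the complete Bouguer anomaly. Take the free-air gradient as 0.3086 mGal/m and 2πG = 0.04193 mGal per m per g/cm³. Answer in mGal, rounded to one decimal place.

Free-air correction = 0.3086 × 1756.0 = 541.90 mGal
Free-air anomaly = 981324.53 − 981507.65 + (541.90) = 358.78 mGal
Bouguer slab correction = 0.04193 × 2.25 × 1756.0 = 165.67 mGal
Simple Bouguer anomaly = 358.78 − (165.67) = 193.11 mGal
Complete Bouguer anomaly = 193.11 + 0.98 = 194.09 mGal

194.1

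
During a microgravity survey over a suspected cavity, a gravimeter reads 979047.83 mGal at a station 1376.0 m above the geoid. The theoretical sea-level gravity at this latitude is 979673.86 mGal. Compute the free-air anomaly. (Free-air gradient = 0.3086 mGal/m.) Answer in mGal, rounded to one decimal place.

Free-air correction = 0.3086 × 1376.0 = 424.63 mGal
Free-air anomaly = 979047.83 − 979673.86 + (424.63) = -201.40 mGal

-201.4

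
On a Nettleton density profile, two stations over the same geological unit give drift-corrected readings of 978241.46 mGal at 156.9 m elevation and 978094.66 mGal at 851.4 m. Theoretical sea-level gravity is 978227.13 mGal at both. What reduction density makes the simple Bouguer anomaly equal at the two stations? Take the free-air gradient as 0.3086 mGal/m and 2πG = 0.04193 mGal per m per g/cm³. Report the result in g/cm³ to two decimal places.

Δg_obs = 978094.66 − 978241.46 = -146.80 mGal over Δh = 851.4 − 156.9 = 694.5 m
Equal Bouguer anomalies ⇒ Δg_obs + (0.3086 − 0.04193ρ)·Δh = 0
0.3086 − 0.04193ρ = −Δg_obs/Δh = 0.21138
ρ = (0.3086 − 0.21138) / 0.04193 = 2.32 g/cm³

2.32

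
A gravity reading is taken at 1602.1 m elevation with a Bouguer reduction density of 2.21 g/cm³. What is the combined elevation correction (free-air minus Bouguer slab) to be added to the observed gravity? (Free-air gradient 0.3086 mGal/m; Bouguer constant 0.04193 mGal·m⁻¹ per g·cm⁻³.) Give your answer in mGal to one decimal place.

Combined gradient = 0.3086 − 0.04193 × 2.21 = 0.2159347 mGal/m
Combined elevation correction = 0.2159347 × 1602.1 = 345.9 mGal

345.9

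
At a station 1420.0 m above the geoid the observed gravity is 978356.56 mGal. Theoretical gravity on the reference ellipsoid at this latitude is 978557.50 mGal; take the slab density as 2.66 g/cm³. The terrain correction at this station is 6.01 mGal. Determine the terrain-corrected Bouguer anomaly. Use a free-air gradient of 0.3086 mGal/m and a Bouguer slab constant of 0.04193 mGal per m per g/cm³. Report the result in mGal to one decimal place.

84.9

Free-air correction = 0.3086 × 1420.0 = 438.21 mGal
Free-air anomaly = 978356.56 − 978557.50 + (438.21) = 237.27 mGal
Bouguer slab correction = 0.04193 × 2.66 × 1420.0 = 158.38 mGal
Simple Bouguer anomaly = 237.27 − (158.38) = 78.89 mGal
Complete Bouguer anomaly = 78.89 + 6.01 = 84.90 mGal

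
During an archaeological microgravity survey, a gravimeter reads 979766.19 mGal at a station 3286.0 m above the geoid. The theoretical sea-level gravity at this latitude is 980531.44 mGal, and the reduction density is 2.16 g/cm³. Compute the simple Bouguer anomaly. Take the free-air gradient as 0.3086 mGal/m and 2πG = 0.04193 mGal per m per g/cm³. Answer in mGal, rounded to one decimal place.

Free-air correction = 0.3086 × 3286.0 = 1014.06 mGal
Free-air anomaly = 979766.19 − 980531.44 + (1014.06) = 248.81 mGal
Bouguer slab correction = 0.04193 × 2.16 × 3286.0 = 297.61 mGal
Simple Bouguer anomaly = 248.81 − (297.61) = -48.80 mGal

-48.8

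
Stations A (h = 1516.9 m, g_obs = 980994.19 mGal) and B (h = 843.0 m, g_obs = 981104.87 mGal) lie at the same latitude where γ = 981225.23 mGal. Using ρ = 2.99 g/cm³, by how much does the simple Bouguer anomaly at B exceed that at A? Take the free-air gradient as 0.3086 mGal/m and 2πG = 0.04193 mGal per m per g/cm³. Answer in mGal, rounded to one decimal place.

Δg_SB(A) = 980994.19 − 981225.23 + 0.3086×1516.9 − 0.04193×2.99×1516.9 = 46.90 mGal
Δg_SB(B) = 981104.87 − 981225.23 + 0.3086×843.0 − 0.04193×2.99×843.0 = 34.10 mGal
Difference = 34.10 − (46.90) = -12.80 mGal

-12.8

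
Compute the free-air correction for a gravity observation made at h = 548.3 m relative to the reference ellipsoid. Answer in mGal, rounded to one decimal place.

Free-air correction = 0.3086 × 548.3 = 169.2 mGal

169.2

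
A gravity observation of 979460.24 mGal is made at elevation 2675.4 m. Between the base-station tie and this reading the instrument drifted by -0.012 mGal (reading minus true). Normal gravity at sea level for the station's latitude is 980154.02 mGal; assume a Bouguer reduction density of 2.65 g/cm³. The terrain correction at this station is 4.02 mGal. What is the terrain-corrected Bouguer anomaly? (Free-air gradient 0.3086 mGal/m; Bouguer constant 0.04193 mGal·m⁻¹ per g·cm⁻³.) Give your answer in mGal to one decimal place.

-161.4

Drift-corrected reading = 979460.24 − (-0.012) = 979460.252 mGal
Free-air correction = 0.3086 × 2675.4 = 825.63 mGal
Free-air anomaly = 979460.252 − 980154.02 + (825.63) = 131.862 mGal
Bouguer slab correction = 0.04193 × 2.65 × 2675.4 = 297.28 mGal
Simple Bouguer anomaly = 131.862 − (297.28) = -165.418 mGal
Complete Bouguer anomaly = -165.418 + 4.02 = -161.398 mGal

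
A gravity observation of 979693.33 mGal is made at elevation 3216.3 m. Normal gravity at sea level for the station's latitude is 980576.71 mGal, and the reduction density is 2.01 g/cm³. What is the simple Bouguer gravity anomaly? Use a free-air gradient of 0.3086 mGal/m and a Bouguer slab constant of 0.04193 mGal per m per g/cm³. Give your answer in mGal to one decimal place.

-161.9

Free-air correction = 0.3086 × 3216.3 = 992.55 mGal
Free-air anomaly = 979693.33 − 980576.71 + (992.55) = 109.17 mGal
Bouguer slab correction = 0.04193 × 2.01 × 3216.3 = 271.07 mGal
Simple Bouguer anomaly = 109.17 − (271.07) = -161.90 mGal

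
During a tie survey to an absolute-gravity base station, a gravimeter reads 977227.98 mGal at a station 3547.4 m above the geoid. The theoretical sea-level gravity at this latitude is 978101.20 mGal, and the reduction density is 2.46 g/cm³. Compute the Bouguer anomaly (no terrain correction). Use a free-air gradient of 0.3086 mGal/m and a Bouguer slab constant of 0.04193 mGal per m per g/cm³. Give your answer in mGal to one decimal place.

Free-air correction = 0.3086 × 3547.4 = 1094.73 mGal
Free-air anomaly = 977227.98 − 978101.20 + (1094.73) = 221.51 mGal
Bouguer slab correction = 0.04193 × 2.46 × 3547.4 = 365.91 mGal
Simple Bouguer anomaly = 221.51 − (365.91) = -144.40 mGal

-144.4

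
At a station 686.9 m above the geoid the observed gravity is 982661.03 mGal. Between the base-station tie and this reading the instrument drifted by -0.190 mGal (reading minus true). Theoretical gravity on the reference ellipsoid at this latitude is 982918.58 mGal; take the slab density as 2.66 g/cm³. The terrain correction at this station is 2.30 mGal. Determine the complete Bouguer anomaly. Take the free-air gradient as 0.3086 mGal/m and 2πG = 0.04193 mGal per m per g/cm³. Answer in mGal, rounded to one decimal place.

-119.7

Drift-corrected reading = 982661.03 − (-0.190) = 982661.220 mGal
Free-air correction = 0.3086 × 686.9 = 211.98 mGal
Free-air anomaly = 982661.220 − 982918.58 + (211.98) = -45.380 mGal
Bouguer slab correction = 0.04193 × 2.66 × 686.9 = 76.61 mGal
Simple Bouguer anomaly = -45.380 − (76.61) = -121.990 mGal
Complete Bouguer anomaly = -121.990 + 2.30 = -119.690 mGal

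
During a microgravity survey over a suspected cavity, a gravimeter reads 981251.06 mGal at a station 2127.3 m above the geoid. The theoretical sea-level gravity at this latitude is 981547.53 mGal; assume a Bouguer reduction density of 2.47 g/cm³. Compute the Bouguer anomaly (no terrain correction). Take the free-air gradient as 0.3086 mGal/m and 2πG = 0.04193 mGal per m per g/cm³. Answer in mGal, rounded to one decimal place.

Free-air correction = 0.3086 × 2127.3 = 656.48 mGal
Free-air anomaly = 981251.06 − 981547.53 + (656.48) = 360.01 mGal
Bouguer slab correction = 0.04193 × 2.47 × 2127.3 = 220.32 mGal
Simple Bouguer anomaly = 360.01 − (220.32) = 139.69 mGal

139.7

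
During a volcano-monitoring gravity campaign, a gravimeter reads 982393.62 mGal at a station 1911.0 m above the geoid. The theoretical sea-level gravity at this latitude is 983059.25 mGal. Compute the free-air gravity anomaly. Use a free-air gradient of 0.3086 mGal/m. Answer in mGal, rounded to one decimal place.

Free-air correction = 0.3086 × 1911.0 = 589.73 mGal
Free-air anomaly = 982393.62 − 983059.25 + (589.73) = -75.90 mGal

-75.9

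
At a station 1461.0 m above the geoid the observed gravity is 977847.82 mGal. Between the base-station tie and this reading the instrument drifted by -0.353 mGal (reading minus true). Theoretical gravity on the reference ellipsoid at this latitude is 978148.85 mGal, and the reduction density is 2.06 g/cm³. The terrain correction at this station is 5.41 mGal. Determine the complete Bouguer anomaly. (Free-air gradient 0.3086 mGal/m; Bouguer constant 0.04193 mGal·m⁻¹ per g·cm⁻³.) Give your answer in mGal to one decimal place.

Drift-corrected reading = 977847.82 − (-0.353) = 977848.173 mGal
Free-air correction = 0.3086 × 1461.0 = 450.86 mGal
Free-air anomaly = 977848.173 − 978148.85 + (450.86) = 150.183 mGal
Bouguer slab correction = 0.04193 × 2.06 × 1461.0 = 126.20 mGal
Simple Bouguer anomaly = 150.183 − (126.20) = 23.983 mGal
Complete Bouguer anomaly = 23.983 + 5.41 = 29.393 mGal

29.4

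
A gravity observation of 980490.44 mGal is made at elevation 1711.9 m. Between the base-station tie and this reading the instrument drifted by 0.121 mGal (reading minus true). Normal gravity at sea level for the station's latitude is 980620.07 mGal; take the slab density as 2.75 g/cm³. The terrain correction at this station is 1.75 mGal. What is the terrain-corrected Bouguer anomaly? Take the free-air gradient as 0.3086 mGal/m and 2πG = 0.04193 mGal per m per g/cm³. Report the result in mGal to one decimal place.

202.9

Drift-corrected reading = 980490.44 − (0.121) = 980490.319 mGal
Free-air correction = 0.3086 × 1711.9 = 528.29 mGal
Free-air anomaly = 980490.319 − 980620.07 + (528.29) = 398.539 mGal
Bouguer slab correction = 0.04193 × 2.75 × 1711.9 = 197.39 mGal
Simple Bouguer anomaly = 398.539 − (197.39) = 201.149 mGal
Complete Bouguer anomaly = 201.149 + 1.75 = 202.899 mGal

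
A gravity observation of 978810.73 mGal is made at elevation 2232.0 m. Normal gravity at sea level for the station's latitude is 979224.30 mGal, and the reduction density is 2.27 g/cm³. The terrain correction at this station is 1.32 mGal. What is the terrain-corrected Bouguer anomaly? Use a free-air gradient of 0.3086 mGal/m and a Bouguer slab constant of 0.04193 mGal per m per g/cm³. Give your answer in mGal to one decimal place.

Free-air correction = 0.3086 × 2232.0 = 688.80 mGal
Free-air anomaly = 978810.73 − 979224.30 + (688.80) = 275.23 mGal
Bouguer slab correction = 0.04193 × 2.27 × 2232.0 = 212.44 mGal
Simple Bouguer anomaly = 275.23 − (212.44) = 62.79 mGal
Complete Bouguer anomaly = 62.79 + 1.32 = 64.11 mGal

64.1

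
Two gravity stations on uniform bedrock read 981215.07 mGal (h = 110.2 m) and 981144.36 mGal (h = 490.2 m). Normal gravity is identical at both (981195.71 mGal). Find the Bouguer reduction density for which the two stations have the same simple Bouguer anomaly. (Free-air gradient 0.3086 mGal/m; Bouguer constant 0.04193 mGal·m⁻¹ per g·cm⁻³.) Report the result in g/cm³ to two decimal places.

Δg_obs = 981144.36 − 981215.07 = -70.71 mGal over Δh = 490.2 − 110.2 = 380.0 m
Equal Bouguer anomalies ⇒ Δg_obs + (0.3086 − 0.04193ρ)·Δh = 0
0.3086 − 0.04193ρ = −Δg_obs/Δh = 0.18608
ρ = (0.3086 − 0.18608) / 0.04193 = 2.92 g/cm³

2.92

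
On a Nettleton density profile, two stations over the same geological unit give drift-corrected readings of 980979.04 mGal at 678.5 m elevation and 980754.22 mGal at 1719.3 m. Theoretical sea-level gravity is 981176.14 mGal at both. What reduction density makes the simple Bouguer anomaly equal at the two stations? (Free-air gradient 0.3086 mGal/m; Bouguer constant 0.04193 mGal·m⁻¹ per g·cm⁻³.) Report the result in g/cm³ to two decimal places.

2.21

Δg_obs = 980754.22 − 980979.04 = -224.82 mGal over Δh = 1719.3 − 678.5 = 1040.8 m
Equal Bouguer anomalies ⇒ Δg_obs + (0.3086 − 0.04193ρ)·Δh = 0
0.3086 − 0.04193ρ = −Δg_obs/Δh = 0.21601
ρ = (0.3086 − 0.21601) / 0.04193 = 2.21 g/cm³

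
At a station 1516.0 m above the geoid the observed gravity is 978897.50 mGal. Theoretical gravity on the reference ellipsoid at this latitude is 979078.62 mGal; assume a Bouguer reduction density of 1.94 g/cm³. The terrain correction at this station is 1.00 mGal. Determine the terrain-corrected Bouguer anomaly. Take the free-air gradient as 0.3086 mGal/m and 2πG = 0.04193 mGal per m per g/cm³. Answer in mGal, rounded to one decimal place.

164.4

Free-air correction = 0.3086 × 1516.0 = 467.84 mGal
Free-air anomaly = 978897.50 − 979078.62 + (467.84) = 286.72 mGal
Bouguer slab correction = 0.04193 × 1.94 × 1516.0 = 123.32 mGal
Simple Bouguer anomaly = 286.72 − (123.32) = 163.40 mGal
Complete Bouguer anomaly = 163.40 + 1.00 = 164.40 mGal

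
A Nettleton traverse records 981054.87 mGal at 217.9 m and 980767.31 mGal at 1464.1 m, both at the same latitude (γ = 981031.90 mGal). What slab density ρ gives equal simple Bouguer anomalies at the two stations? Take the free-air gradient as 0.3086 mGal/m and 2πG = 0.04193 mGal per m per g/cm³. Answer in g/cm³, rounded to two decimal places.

Δg_obs = 980767.31 − 981054.87 = -287.56 mGal over Δh = 1464.1 − 217.9 = 1246.2 m
Equal Bouguer anomalies ⇒ Δg_obs + (0.3086 − 0.04193ρ)·Δh = 0
0.3086 − 0.04193ρ = −Δg_obs/Δh = 0.23075
ρ = (0.3086 − 0.23075) / 0.04193 = 1.86 g/cm³

1.86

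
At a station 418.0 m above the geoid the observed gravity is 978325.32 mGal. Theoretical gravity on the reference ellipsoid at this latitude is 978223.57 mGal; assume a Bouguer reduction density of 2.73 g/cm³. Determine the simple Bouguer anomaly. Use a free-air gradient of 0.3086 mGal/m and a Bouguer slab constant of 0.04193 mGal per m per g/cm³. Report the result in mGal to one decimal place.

Free-air correction = 0.3086 × 418.0 = 128.99 mGal
Free-air anomaly = 978325.32 − 978223.57 + (128.99) = 230.74 mGal
Bouguer slab correction = 0.04193 × 2.73 × 418.0 = 47.85 mGal
Simple Bouguer anomaly = 230.74 − (47.85) = 182.89 mGal

182.9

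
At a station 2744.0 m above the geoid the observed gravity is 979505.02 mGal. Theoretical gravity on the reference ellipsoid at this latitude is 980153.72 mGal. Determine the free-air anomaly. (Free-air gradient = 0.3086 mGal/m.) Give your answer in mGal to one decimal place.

198.1

Free-air correction = 0.3086 × 2744.0 = 846.80 mGal
Free-air anomaly = 979505.02 − 980153.72 + (846.80) = 198.10 mGal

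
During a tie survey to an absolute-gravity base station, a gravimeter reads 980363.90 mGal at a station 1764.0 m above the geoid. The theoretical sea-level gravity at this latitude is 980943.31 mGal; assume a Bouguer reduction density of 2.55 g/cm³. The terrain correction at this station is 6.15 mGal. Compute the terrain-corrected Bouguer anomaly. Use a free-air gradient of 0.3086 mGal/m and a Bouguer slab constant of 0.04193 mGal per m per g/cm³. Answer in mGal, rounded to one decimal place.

-217.5

Free-air correction = 0.3086 × 1764.0 = 544.37 mGal
Free-air anomaly = 980363.90 − 980943.31 + (544.37) = -35.04 mGal
Bouguer slab correction = 0.04193 × 2.55 × 1764.0 = 188.61 mGal
Simple Bouguer anomaly = -35.04 − (188.61) = -223.65 mGal
Complete Bouguer anomaly = -223.65 + 6.15 = -217.50 mGal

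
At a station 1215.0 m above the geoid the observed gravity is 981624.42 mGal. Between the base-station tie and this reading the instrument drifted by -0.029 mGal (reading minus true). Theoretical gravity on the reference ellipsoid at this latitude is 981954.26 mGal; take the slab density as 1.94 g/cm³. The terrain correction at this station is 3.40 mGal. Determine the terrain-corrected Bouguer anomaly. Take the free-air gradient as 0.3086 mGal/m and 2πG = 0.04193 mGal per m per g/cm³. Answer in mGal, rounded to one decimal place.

-50.3

Drift-corrected reading = 981624.42 − (-0.029) = 981624.449 mGal
Free-air correction = 0.3086 × 1215.0 = 374.95 mGal
Free-air anomaly = 981624.449 − 981954.26 + (374.95) = 45.139 mGal
Bouguer slab correction = 0.04193 × 1.94 × 1215.0 = 98.83 mGal
Simple Bouguer anomaly = 45.139 − (98.83) = -53.691 mGal
Complete Bouguer anomaly = -53.691 + 3.40 = -50.291 mGal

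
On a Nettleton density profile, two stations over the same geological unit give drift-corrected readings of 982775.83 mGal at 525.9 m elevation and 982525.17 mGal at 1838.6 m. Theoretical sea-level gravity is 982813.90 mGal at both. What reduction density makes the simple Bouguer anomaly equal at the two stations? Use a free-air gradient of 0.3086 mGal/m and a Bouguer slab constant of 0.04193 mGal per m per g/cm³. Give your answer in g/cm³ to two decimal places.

2.81

Δg_obs = 982525.17 − 982775.83 = -250.66 mGal over Δh = 1838.6 − 525.9 = 1312.7 m
Equal Bouguer anomalies ⇒ Δg_obs + (0.3086 − 0.04193ρ)·Δh = 0
0.3086 − 0.04193ρ = −Δg_obs/Δh = 0.19095
ρ = (0.3086 − 0.19095) / 0.04193 = 2.81 g/cm³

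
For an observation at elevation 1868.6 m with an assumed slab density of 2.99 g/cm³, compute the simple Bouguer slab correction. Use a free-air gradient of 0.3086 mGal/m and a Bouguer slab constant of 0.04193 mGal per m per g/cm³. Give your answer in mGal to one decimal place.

Bouguer slab correction = 0.04193 × 2.99 × 1868.6 = 234.3 mGal

234.3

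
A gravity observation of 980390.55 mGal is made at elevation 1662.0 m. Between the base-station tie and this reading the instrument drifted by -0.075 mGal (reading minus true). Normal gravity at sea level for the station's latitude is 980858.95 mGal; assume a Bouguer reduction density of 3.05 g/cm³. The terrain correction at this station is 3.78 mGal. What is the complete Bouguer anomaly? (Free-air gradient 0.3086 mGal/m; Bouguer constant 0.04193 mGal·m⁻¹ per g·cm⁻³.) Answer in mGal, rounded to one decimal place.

Drift-corrected reading = 980390.55 − (-0.075) = 980390.625 mGal
Free-air correction = 0.3086 × 1662.0 = 512.89 mGal
Free-air anomaly = 980390.625 − 980858.95 + (512.89) = 44.565 mGal
Bouguer slab correction = 0.04193 × 3.05 × 1662.0 = 212.55 mGal
Simple Bouguer anomaly = 44.565 − (212.55) = -167.985 mGal
Complete Bouguer anomaly = -167.985 + 3.78 = -164.205 mGal

-164.2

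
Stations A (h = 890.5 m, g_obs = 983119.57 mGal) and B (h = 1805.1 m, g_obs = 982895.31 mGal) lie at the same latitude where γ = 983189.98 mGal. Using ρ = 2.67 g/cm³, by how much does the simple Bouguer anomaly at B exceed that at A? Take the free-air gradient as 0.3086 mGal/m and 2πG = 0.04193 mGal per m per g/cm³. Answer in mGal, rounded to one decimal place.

-44.4

Δg_SB(A) = 983119.57 − 983189.98 + 0.3086×890.5 − 0.04193×2.67×890.5 = 104.70 mGal
Δg_SB(B) = 982895.31 − 983189.98 + 0.3086×1805.1 − 0.04193×2.67×1805.1 = 60.30 mGal
Difference = 60.30 − (104.70) = -44.40 mGal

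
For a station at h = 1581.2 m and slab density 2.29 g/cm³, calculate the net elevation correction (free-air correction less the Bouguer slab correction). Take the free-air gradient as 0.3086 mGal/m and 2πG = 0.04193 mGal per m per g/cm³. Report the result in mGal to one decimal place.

336.1

Combined gradient = 0.3086 − 0.04193 × 2.29 = 0.2125803 mGal/m
Combined elevation correction = 0.2125803 × 1581.2 = 336.1 mGal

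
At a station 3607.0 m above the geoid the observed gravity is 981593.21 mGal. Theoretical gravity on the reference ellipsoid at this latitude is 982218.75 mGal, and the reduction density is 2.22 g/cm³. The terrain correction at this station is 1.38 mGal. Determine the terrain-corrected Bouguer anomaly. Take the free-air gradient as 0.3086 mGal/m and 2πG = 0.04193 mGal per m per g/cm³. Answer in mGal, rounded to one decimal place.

Free-air correction = 0.3086 × 3607.0 = 1113.12 mGal
Free-air anomaly = 981593.21 − 982218.75 + (1113.12) = 487.58 mGal
Bouguer slab correction = 0.04193 × 2.22 × 3607.0 = 335.76 mGal
Simple Bouguer anomaly = 487.58 − (335.76) = 151.82 mGal
Complete Bouguer anomaly = 151.82 + 1.38 = 153.20 mGal

153.2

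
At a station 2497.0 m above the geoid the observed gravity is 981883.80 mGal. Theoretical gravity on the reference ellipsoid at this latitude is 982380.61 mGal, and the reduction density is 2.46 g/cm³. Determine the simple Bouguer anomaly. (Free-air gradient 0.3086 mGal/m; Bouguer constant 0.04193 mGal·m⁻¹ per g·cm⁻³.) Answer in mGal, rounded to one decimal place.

16.2

Free-air correction = 0.3086 × 2497.0 = 770.57 mGal
Free-air anomaly = 981883.80 − 982380.61 + (770.57) = 273.76 mGal
Bouguer slab correction = 0.04193 × 2.46 × 2497.0 = 257.56 mGal
Simple Bouguer anomaly = 273.76 − (257.56) = 16.20 mGal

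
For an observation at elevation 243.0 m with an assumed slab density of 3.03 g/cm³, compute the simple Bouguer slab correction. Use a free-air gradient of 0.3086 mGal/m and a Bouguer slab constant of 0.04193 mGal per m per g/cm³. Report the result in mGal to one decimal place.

Bouguer slab correction = 0.04193 × 3.03 × 243.0 = 30.9 mGal

30.9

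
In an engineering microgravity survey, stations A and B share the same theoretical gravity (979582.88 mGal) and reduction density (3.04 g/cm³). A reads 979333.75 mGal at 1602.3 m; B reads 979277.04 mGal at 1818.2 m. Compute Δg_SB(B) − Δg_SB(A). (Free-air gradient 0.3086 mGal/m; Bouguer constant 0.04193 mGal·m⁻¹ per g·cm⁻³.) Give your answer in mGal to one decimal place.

Δg_SB(A) = 979333.75 − 979582.88 + 0.3086×1602.3 − 0.04193×3.04×1602.3 = 41.10 mGal
Δg_SB(B) = 979277.04 − 979582.88 + 0.3086×1818.2 − 0.04193×3.04×1818.2 = 23.50 mGal
Difference = 23.50 − (41.10) = -17.60 mGal

-17.6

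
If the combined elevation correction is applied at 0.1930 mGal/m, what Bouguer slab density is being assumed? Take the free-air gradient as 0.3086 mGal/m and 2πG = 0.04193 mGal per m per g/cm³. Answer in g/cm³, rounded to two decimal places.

2.76

0.1930 = 0.3086 − 0.04193 × ρ
ρ = (0.3086 − 0.1930) / 0.04193 = 2.76 g/cm³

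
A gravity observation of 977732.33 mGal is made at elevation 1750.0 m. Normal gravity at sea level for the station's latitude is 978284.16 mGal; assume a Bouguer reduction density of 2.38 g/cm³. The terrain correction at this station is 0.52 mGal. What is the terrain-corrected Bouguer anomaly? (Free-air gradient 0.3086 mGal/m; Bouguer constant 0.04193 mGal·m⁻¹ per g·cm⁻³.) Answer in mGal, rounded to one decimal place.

-185.9

Free-air correction = 0.3086 × 1750.0 = 540.05 mGal
Free-air anomaly = 977732.33 − 978284.16 + (540.05) = -11.78 mGal
Bouguer slab correction = 0.04193 × 2.38 × 1750.0 = 174.64 mGal
Simple Bouguer anomaly = -11.78 − (174.64) = -186.42 mGal
Complete Bouguer anomaly = -186.42 + 0.52 = -185.90 mGal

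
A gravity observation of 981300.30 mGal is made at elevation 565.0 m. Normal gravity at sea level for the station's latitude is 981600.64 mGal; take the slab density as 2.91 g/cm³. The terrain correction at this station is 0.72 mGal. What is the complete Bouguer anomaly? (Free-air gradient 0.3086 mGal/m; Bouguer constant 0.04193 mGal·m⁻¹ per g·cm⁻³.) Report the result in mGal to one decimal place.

Free-air correction = 0.3086 × 565.0 = 174.36 mGal
Free-air anomaly = 981300.30 − 981600.64 + (174.36) = -125.98 mGal
Bouguer slab correction = 0.04193 × 2.91 × 565.0 = 68.94 mGal
Simple Bouguer anomaly = -125.98 − (68.94) = -194.92 mGal
Complete Bouguer anomaly = -194.92 + 0.72 = -194.20 mGal

-194.2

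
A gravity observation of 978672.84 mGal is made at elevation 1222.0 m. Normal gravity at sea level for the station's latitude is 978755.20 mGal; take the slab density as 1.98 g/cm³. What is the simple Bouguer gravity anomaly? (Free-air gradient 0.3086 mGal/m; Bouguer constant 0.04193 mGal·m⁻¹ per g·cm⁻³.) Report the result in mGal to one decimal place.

193.3

Free-air correction = 0.3086 × 1222.0 = 377.11 mGal
Free-air anomaly = 978672.84 − 978755.20 + (377.11) = 294.75 mGal
Bouguer slab correction = 0.04193 × 1.98 × 1222.0 = 101.45 mGal
Simple Bouguer anomaly = 294.75 − (101.45) = 193.30 mGal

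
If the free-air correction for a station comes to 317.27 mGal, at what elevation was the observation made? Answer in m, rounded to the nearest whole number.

1028

h = 317.27 / 0.3086 = 1028.09 m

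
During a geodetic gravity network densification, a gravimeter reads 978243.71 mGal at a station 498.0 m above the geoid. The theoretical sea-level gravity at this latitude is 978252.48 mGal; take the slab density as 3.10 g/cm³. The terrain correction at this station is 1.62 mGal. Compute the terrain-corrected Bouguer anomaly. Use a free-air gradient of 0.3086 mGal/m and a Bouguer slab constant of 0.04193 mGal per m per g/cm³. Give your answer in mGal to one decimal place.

81.8

Free-air correction = 0.3086 × 498.0 = 153.68 mGal
Free-air anomaly = 978243.71 − 978252.48 + (153.68) = 144.91 mGal
Bouguer slab correction = 0.04193 × 3.10 × 498.0 = 64.73 mGal
Simple Bouguer anomaly = 144.91 − (64.73) = 80.18 mGal
Complete Bouguer anomaly = 80.18 + 1.62 = 81.80 mGal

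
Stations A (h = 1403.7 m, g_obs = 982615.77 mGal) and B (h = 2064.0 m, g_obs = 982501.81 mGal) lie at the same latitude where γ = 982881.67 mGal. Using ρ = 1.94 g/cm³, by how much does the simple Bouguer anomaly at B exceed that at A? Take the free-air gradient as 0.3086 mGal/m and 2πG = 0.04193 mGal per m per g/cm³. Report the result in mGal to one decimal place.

36.1

Δg_SB(A) = 982615.77 − 982881.67 + 0.3086×1403.7 − 0.04193×1.94×1403.7 = 53.10 mGal
Δg_SB(B) = 982501.81 − 982881.67 + 0.3086×2064.0 − 0.04193×1.94×2064.0 = 89.20 mGal
Difference = 89.20 − (53.10) = 36.10 mGal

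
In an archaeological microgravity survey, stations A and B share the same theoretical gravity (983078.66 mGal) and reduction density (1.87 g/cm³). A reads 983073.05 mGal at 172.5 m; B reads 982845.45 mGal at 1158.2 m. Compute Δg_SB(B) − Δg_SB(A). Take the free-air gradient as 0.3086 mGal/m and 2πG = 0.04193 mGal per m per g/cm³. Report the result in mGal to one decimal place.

-0.7

Δg_SB(A) = 983073.05 − 983078.66 + 0.3086×172.5 − 0.04193×1.87×172.5 = 34.10 mGal
Δg_SB(B) = 982845.45 − 983078.66 + 0.3086×1158.2 − 0.04193×1.87×1158.2 = 33.40 mGal
Difference = 33.40 − (34.10) = -0.70 mGal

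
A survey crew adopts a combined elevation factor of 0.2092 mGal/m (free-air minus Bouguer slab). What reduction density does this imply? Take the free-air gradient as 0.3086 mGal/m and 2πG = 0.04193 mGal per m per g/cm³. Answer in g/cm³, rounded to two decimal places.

2.37

0.2092 = 0.3086 − 0.04193 × ρ
ρ = (0.3086 − 0.2092) / 0.04193 = 2.37 g/cm³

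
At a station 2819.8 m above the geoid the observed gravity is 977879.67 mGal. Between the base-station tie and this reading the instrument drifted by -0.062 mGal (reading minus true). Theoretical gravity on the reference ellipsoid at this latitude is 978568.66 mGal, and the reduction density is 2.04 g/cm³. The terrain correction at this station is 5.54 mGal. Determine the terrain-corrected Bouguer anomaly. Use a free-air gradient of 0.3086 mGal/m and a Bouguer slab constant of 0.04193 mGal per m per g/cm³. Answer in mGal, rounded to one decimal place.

-54.4

Drift-corrected reading = 977879.67 − (-0.062) = 977879.732 mGal
Free-air correction = 0.3086 × 2819.8 = 870.19 mGal
Free-air anomaly = 977879.732 − 978568.66 + (870.19) = 181.262 mGal
Bouguer slab correction = 0.04193 × 2.04 × 2819.8 = 241.20 mGal
Simple Bouguer anomaly = 181.262 − (241.20) = -59.938 mGal
Complete Bouguer anomaly = -59.938 + 5.54 = -54.398 mGal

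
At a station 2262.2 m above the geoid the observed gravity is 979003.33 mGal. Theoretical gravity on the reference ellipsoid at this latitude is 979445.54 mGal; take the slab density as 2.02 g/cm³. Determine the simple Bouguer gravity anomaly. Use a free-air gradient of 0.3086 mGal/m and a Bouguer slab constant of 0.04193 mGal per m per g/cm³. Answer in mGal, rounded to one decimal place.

64.3

Free-air correction = 0.3086 × 2262.2 = 698.11 mGal
Free-air anomaly = 979003.33 − 979445.54 + (698.11) = 255.90 mGal
Bouguer slab correction = 0.04193 × 2.02 × 2262.2 = 191.61 mGal
Simple Bouguer anomaly = 255.90 − (191.61) = 64.29 mGal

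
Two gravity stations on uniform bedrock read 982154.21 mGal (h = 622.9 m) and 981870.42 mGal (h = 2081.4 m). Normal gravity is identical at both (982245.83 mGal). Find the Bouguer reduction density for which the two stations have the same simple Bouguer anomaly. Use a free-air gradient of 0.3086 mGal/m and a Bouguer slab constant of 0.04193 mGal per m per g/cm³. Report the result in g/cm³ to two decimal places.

2.72

Δg_obs = 981870.42 − 982154.21 = -283.79 mGal over Δh = 2081.4 − 622.9 = 1458.5 m
Equal Bouguer anomalies ⇒ Δg_obs + (0.3086 − 0.04193ρ)·Δh = 0
0.3086 − 0.04193ρ = −Δg_obs/Δh = 0.19458
ρ = (0.3086 − 0.19458) / 0.04193 = 2.72 g/cm³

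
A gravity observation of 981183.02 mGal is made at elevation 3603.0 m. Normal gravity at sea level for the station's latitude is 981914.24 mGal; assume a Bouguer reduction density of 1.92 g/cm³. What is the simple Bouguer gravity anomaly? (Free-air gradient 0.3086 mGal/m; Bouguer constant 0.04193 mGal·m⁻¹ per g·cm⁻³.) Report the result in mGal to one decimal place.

Free-air correction = 0.3086 × 3603.0 = 1111.89 mGal
Free-air anomaly = 981183.02 − 981914.24 + (1111.89) = 380.67 mGal
Bouguer slab correction = 0.04193 × 1.92 × 3603.0 = 290.06 mGal
Simple Bouguer anomaly = 380.67 − (290.06) = 90.61 mGal

90.6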